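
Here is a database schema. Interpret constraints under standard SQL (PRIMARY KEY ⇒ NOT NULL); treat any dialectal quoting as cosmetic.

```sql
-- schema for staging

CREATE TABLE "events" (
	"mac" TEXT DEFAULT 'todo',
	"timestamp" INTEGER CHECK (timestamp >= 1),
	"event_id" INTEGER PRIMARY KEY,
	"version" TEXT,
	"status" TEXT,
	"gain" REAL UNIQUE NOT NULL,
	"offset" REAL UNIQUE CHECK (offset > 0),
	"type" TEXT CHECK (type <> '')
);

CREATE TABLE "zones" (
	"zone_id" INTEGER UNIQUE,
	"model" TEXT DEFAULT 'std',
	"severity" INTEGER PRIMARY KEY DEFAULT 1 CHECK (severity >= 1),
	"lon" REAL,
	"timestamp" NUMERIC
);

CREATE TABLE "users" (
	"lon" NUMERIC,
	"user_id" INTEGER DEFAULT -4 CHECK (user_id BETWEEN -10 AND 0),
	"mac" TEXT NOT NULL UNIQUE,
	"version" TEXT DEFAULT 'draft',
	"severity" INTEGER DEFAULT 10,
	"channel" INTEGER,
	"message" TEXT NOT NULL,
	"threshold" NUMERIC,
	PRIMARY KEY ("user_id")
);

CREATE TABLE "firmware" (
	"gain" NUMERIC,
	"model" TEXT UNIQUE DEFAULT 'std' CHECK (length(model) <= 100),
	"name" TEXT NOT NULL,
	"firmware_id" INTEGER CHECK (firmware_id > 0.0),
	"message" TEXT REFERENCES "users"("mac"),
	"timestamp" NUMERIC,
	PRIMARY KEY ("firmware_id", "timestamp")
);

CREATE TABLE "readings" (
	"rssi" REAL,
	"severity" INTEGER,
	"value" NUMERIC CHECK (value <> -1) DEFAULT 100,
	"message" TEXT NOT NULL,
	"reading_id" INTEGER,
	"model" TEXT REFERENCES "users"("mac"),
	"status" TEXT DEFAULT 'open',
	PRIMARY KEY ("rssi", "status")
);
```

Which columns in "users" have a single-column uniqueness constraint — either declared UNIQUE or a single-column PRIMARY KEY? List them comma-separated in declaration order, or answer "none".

user_id, mac

- lon: no UNIQUE or single-column PK constraint.
- user_id: single-column PRIMARY KEY → unique.
- mac: declared UNIQUE → unique.
- version: no UNIQUE or single-column PK constraint.
- severity: no UNIQUE or single-column PK constraint.
- channel: no UNIQUE or single-column PK constraint.
- message: no UNIQUE or single-column PK constraint.
- threshold: no UNIQUE or single-column PK constraint.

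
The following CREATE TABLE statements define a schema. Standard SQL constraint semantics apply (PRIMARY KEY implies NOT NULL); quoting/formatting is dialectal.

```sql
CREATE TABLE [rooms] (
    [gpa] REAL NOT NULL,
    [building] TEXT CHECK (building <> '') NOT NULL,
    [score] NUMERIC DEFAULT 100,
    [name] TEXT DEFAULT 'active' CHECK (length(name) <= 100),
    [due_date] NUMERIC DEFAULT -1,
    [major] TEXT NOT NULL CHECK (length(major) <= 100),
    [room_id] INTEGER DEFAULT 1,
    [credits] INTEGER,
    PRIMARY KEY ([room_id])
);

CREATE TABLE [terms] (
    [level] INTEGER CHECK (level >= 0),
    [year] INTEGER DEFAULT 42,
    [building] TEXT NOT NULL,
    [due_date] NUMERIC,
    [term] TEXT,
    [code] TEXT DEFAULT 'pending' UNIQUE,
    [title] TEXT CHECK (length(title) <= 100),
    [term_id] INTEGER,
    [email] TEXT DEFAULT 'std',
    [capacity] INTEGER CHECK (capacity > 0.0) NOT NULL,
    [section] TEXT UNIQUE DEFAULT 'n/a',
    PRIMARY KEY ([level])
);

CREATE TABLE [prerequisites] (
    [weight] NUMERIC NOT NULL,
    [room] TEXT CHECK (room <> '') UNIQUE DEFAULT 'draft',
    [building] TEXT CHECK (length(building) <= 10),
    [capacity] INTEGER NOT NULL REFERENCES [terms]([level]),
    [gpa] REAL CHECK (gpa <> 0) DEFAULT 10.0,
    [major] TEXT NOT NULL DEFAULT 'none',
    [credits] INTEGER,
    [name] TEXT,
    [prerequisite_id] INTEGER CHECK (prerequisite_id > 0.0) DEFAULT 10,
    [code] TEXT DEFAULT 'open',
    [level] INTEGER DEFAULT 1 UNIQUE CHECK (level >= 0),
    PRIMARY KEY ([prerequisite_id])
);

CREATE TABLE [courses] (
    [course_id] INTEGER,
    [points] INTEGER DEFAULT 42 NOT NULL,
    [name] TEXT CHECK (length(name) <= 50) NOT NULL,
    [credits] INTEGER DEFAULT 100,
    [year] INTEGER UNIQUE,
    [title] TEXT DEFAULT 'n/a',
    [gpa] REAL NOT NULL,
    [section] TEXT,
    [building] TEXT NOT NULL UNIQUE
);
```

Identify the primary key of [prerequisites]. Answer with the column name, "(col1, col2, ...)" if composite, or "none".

prerequisite_id is declared PRIMARY KEY as a table-level PRIMARY KEY clause.

prerequisite_id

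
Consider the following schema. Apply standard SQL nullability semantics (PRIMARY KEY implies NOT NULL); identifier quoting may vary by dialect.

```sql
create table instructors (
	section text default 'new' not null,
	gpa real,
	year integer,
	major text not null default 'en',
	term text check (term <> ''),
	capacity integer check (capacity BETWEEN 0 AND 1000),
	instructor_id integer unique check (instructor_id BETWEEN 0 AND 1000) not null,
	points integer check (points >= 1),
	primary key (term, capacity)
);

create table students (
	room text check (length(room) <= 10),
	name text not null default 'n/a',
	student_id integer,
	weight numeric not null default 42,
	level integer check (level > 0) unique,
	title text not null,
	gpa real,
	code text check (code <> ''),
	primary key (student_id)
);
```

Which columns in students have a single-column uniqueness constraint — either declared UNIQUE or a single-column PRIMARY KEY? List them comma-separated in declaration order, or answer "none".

- room: no UNIQUE or single-column PK constraint.
- name: no UNIQUE or single-column PK constraint.
- student_id: single-column PRIMARY KEY → unique.
- weight: no UNIQUE or single-column PK constraint.
- level: declared UNIQUE → unique.
- title: no UNIQUE or single-column PK constraint.
- gpa: no UNIQUE or single-column PK constraint.
- code: no UNIQUE or single-column PK constraint.

student_id, level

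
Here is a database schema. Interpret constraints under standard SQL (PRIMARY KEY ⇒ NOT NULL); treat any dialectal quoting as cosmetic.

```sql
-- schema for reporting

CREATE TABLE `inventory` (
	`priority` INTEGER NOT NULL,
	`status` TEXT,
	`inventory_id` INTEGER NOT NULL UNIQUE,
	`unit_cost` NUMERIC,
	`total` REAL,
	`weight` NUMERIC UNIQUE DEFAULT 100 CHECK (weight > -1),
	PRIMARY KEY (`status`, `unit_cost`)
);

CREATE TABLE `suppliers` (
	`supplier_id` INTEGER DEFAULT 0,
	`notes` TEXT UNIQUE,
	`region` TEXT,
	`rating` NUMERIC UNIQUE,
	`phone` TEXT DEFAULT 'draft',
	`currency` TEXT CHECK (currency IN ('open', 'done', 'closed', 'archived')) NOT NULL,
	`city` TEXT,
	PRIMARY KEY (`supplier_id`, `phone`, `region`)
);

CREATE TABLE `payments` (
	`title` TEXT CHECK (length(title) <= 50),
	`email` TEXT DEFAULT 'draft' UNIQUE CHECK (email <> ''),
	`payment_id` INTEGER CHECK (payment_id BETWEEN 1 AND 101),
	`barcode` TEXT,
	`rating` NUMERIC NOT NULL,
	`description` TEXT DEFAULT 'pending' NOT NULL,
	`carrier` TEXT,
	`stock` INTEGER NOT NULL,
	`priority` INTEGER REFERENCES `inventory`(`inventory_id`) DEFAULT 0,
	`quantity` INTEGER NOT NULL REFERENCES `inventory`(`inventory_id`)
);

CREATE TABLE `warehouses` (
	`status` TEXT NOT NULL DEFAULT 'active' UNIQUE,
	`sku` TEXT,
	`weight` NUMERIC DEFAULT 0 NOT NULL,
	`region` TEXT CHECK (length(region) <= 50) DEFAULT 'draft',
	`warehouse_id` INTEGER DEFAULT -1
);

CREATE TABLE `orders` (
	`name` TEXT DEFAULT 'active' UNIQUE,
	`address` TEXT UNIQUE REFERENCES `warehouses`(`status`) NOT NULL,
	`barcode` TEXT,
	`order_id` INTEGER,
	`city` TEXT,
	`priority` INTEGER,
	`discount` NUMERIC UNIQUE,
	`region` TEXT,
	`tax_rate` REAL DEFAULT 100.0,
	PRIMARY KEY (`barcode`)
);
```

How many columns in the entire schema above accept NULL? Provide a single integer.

21

inventory: 2 nullable (total, weight — PK (status, unit_cost) and explicit NOT NULL columns excluded).
suppliers: 3 nullable (notes, rating, city — PK (supplier_id, phone, region) and explicit NOT NULL columns excluded).
payments: 6 nullable (title, email, payment_id, barcode, carrier, priority — PK none and explicit NOT NULL columns excluded).
warehouses: 3 nullable (sku, region, warehouse_id — PK none and explicit NOT NULL columns excluded).
orders: 7 nullable (name, order_id, city, priority, discount, region, tax_rate — PK (barcode) and explicit NOT NULL columns excluded).
Total: 2 + 3 + 6 + 3 + 7 = 21.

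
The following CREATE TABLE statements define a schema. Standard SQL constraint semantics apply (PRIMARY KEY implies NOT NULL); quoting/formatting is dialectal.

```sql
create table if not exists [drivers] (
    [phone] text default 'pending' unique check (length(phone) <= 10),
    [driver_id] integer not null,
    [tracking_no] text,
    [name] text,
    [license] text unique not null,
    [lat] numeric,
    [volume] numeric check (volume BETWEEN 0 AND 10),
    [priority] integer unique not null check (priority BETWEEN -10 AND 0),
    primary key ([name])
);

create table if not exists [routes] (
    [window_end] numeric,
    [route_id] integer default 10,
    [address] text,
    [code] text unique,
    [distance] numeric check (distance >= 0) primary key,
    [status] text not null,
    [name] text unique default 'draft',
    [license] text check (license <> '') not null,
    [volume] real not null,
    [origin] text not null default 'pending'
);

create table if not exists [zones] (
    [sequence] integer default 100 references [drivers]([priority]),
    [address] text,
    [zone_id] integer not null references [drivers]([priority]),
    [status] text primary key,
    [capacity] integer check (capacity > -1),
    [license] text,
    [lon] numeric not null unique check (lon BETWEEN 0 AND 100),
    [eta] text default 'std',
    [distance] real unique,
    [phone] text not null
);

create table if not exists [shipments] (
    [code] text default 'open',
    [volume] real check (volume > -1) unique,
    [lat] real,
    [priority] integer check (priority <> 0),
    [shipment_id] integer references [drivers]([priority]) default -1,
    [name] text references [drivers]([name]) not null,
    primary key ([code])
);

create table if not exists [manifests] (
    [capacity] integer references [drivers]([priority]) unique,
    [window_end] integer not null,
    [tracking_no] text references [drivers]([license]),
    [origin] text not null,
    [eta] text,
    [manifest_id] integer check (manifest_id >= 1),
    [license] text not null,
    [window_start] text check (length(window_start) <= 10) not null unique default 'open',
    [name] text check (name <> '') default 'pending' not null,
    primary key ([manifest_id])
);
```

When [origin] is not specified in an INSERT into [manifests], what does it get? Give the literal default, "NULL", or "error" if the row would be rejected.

origin has no DEFAULT clause.
Omitting it would insert NULL, but it is declared NOT NULL, so the INSERT fails.

error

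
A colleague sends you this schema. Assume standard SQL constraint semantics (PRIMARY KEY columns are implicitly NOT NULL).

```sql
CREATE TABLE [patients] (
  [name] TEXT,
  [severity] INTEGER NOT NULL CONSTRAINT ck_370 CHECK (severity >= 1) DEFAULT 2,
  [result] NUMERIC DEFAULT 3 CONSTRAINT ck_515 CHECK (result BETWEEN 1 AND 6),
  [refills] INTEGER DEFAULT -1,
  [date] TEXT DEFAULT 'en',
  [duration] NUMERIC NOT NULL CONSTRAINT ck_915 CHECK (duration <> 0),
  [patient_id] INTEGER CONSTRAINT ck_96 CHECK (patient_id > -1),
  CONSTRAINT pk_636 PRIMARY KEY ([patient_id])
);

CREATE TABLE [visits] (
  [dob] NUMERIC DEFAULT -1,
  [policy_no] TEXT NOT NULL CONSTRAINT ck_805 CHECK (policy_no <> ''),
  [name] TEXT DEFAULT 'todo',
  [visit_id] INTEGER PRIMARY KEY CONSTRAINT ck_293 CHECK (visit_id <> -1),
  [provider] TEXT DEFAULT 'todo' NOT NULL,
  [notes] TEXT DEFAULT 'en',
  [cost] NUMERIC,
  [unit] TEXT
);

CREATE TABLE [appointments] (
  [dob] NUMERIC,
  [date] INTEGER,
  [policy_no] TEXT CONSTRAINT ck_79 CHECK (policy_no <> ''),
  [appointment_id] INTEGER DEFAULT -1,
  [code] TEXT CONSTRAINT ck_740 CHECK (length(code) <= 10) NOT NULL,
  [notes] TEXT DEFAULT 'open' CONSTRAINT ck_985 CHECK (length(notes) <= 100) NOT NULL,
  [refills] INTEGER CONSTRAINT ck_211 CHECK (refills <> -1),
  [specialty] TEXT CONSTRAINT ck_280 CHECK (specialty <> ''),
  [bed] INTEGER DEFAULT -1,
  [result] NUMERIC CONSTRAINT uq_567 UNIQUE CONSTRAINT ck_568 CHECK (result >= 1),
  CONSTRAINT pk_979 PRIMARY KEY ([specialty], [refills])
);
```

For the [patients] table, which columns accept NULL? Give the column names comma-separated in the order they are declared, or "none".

- name: no NOT NULL constraint applies → nullable.
- severity: declared NOT NULL → not nullable.
- result: CHECK does not forbid NULL (a CHECK constraint passes when its expression is NULL) → nullable.
- refills: DEFAULT only fills an omitted column; an explicit NULL is still allowed → nullable.
- date: DEFAULT only fills an omitted column; an explicit NULL is still allowed → nullable.
- duration: declared NOT NULL → not nullable.
- patient_id: part of the PRIMARY KEY, which implies NOT NULL → not nullable.

name, result, refills, date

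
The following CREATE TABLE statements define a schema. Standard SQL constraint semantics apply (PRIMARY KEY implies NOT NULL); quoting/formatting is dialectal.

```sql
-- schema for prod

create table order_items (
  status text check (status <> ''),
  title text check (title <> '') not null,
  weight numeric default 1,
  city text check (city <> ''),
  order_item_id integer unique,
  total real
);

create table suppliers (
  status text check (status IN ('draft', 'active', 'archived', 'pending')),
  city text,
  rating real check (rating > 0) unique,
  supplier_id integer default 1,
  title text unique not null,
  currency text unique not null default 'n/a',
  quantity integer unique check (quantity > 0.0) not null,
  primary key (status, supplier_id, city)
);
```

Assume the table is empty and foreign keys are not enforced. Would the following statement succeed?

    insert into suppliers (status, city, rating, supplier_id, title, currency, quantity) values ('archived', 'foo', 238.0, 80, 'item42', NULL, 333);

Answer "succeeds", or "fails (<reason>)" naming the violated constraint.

fails (NOT NULL on currency)

currency is explicitly set to NULL, but currency is declared NOT NULL.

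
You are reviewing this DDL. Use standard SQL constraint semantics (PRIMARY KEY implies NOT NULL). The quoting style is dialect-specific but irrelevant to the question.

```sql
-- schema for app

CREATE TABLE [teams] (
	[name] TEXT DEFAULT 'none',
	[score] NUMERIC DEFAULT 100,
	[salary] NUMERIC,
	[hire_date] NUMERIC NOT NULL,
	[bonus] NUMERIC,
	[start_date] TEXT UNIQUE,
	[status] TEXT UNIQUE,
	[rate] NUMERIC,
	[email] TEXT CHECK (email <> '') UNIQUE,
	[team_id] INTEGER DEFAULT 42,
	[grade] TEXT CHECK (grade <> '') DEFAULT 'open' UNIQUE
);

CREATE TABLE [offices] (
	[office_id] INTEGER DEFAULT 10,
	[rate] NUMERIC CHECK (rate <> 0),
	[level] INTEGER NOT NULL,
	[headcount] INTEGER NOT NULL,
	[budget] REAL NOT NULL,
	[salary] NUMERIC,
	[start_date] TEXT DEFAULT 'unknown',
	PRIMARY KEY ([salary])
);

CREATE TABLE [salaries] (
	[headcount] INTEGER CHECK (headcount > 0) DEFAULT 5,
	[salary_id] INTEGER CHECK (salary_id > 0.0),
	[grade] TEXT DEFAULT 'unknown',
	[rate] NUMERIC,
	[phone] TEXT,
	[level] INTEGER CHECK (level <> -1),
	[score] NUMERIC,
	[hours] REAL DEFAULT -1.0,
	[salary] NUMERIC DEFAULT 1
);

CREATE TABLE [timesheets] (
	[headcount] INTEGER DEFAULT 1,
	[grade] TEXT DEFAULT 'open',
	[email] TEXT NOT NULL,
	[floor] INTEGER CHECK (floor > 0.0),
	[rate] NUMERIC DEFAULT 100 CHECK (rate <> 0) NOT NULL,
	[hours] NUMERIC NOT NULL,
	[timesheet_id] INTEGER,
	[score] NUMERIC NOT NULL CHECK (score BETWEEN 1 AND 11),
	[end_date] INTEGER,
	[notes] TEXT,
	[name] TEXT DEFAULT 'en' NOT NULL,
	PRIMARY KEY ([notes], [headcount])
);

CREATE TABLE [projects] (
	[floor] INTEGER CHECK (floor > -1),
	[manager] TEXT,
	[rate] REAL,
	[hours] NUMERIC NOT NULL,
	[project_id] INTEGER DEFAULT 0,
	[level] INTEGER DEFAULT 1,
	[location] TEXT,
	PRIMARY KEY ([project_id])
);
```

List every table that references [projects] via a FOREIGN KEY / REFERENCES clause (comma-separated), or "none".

none

No REFERENCES clause anywhere in the schema names projects.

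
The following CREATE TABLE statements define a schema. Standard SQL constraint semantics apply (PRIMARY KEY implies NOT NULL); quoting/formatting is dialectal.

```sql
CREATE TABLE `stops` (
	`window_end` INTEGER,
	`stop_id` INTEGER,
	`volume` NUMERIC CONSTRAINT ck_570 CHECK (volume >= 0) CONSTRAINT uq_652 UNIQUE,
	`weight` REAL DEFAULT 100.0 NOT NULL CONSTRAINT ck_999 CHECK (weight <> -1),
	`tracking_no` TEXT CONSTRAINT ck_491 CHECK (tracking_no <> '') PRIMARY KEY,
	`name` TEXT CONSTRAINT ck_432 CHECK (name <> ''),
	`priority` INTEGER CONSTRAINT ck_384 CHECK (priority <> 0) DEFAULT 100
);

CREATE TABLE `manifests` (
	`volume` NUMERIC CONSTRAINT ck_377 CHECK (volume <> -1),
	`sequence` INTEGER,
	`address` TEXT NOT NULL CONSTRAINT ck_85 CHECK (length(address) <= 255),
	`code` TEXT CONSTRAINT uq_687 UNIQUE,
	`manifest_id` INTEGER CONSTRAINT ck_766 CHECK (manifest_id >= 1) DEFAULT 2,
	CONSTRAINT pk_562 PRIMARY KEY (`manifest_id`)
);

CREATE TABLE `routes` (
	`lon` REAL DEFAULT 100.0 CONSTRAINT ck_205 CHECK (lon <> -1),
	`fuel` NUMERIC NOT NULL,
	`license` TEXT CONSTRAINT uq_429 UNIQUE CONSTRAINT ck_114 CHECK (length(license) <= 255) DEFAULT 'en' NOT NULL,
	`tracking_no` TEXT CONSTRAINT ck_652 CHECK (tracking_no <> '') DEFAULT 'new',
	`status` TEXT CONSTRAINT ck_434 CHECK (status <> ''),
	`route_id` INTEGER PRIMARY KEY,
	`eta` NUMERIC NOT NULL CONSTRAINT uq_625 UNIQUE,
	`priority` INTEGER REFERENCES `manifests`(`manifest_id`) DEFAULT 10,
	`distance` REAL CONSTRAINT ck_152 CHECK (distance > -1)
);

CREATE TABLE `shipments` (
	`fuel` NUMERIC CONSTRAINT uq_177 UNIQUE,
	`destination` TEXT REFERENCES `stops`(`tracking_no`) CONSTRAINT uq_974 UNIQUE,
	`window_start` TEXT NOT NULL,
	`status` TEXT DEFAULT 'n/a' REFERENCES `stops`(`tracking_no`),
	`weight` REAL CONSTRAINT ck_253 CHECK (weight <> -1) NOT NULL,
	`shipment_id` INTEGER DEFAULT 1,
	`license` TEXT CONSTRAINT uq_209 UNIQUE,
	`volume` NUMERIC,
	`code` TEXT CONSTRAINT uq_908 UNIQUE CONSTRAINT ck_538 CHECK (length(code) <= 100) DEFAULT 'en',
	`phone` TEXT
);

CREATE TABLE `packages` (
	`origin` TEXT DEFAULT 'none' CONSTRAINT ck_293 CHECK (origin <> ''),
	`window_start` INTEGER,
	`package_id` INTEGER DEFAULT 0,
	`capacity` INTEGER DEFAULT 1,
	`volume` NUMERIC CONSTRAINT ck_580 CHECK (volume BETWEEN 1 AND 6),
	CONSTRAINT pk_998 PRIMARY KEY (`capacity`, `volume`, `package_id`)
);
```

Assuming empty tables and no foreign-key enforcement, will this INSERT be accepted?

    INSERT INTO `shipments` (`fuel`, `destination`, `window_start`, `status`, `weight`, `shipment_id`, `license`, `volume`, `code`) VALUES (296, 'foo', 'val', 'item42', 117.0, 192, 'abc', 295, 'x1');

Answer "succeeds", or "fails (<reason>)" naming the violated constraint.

NOT NULL columns: weight is supplied; window_start is supplied.
CHECK constraints: 117.0 satisfies (weight <> -1); 'x1' satisfies (length(code) <= 100).
No constraint is violated.

succeeds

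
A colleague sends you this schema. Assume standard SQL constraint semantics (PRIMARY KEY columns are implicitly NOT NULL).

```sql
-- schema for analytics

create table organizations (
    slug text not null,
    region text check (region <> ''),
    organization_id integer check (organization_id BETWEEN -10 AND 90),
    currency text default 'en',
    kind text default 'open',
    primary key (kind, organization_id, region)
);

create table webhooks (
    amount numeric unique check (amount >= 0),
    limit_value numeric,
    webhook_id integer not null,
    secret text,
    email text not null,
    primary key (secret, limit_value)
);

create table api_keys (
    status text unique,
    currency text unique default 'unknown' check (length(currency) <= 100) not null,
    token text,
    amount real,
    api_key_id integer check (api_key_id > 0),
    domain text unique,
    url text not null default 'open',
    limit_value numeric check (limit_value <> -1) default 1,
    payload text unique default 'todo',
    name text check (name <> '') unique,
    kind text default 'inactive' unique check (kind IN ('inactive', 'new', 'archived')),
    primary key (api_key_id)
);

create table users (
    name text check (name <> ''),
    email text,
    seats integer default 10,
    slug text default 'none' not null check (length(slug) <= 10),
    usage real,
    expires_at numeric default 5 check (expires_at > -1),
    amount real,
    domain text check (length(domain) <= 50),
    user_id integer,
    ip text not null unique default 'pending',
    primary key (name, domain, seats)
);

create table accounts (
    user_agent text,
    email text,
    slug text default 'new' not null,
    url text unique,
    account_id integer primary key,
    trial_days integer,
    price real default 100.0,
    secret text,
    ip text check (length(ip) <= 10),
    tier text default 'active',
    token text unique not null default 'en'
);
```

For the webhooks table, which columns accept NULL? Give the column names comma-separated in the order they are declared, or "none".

- amount: CHECK does not forbid NULL (a CHECK constraint passes when its expression is NULL) → nullable.
- limit_value: part of the PRIMARY KEY, which implies NOT NULL → not nullable.
- webhook_id: declared NOT NULL → not nullable.
- secret: part of the PRIMARY KEY, which implies NOT NULL → not nullable.
- email: declared NOT NULL → not nullable.

amount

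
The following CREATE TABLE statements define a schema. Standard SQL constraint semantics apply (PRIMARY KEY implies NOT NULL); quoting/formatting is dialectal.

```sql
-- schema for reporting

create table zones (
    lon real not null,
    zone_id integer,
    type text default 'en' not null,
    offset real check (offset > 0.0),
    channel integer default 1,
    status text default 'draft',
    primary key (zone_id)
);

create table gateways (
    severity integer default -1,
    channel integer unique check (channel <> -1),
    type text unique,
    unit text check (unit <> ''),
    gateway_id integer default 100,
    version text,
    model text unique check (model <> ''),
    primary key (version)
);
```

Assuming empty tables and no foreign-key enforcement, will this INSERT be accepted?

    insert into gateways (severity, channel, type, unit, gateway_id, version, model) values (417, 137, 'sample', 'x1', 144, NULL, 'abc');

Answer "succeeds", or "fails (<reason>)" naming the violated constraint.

version is explicitly set to NULL, but version is part of the PRIMARY KEY (implied NOT NULL).

fails (NOT NULL on version)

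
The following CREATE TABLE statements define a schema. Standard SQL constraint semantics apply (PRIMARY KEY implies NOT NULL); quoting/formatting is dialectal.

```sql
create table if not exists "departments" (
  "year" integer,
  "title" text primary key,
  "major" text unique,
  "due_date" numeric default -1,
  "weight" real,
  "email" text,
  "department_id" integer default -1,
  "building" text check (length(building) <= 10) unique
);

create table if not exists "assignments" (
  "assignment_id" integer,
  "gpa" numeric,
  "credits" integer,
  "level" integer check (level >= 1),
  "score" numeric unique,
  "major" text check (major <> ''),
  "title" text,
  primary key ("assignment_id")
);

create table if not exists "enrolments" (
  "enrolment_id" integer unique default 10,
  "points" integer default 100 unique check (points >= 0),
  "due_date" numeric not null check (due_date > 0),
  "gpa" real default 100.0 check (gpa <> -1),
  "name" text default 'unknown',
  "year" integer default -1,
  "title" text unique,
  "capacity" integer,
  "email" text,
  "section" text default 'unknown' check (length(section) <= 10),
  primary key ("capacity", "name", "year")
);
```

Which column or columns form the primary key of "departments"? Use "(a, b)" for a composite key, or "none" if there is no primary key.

title is declared PRIMARY KEY inline on the column.

title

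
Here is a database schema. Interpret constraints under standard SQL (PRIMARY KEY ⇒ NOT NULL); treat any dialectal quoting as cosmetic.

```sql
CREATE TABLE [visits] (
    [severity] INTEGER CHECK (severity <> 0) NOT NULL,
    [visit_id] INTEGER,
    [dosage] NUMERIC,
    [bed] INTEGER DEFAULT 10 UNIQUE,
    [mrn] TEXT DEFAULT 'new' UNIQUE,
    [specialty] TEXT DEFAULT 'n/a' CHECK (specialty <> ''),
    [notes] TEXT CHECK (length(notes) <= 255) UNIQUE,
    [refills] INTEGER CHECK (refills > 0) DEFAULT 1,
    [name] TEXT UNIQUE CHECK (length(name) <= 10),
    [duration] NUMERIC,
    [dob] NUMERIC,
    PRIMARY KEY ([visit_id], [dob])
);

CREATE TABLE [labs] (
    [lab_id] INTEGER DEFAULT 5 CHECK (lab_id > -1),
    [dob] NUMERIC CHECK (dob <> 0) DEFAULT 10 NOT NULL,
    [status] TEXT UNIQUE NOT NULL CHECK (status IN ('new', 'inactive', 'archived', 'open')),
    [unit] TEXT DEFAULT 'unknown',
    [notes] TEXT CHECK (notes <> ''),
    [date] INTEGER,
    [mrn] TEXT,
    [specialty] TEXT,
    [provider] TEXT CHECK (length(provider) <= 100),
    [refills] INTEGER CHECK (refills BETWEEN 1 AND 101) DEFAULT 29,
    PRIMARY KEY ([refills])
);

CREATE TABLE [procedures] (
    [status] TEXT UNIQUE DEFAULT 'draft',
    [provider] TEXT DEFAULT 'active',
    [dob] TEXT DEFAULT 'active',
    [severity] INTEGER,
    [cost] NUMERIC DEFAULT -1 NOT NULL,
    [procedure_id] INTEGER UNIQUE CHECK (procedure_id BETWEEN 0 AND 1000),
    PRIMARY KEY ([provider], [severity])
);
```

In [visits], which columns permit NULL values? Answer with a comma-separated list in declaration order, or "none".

- severity: declared NOT NULL → not nullable.
- visit_id: part of the PRIMARY KEY, which implies NOT NULL → not nullable.
- dosage: no NOT NULL constraint applies → nullable.
- bed: UNIQUE does not imply NOT NULL → nullable.
- mrn: UNIQUE does not imply NOT NULL → nullable.
- specialty: CHECK does not forbid NULL (a CHECK constraint passes when its expression is NULL) → nullable.
- notes: CHECK does not forbid NULL (a CHECK constraint passes when its expression is NULL) → nullable.
- refills: CHECK does not forbid NULL (a CHECK constraint passes when its expression is NULL) → nullable.
- name: CHECK does not forbid NULL (a CHECK constraint passes when its expression is NULL) → nullable.
- duration: no NOT NULL constraint applies → nullable.
- dob: part of the PRIMARY KEY, which implies NOT NULL → not nullable.

dosage, bed, mrn, specialty, notes, refills, name, duration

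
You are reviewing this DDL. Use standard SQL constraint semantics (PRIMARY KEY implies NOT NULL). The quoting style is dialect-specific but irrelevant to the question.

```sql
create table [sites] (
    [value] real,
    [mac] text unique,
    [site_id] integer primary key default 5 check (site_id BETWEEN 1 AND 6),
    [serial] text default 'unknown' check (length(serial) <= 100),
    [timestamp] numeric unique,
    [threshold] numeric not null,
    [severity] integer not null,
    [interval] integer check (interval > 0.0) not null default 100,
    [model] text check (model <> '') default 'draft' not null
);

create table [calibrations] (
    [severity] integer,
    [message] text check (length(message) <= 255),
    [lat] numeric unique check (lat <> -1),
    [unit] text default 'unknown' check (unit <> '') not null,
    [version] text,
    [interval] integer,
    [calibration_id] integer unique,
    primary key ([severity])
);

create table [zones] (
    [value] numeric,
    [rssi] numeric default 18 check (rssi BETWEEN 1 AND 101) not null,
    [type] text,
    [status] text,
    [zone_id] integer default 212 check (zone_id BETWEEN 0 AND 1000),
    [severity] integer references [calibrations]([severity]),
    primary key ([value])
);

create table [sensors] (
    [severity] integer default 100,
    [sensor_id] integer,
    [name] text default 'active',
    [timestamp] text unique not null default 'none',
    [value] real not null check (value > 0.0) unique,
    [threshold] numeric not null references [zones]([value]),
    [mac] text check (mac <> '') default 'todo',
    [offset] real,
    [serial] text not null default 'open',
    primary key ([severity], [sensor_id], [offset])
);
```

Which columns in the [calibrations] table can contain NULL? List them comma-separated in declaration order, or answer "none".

- severity: part of the PRIMARY KEY, which implies NOT NULL → not nullable.
- message: CHECK does not forbid NULL (a CHECK constraint passes when its expression is NULL) → nullable.
- lat: CHECK does not forbid NULL (a CHECK constraint passes when its expression is NULL) → nullable.
- unit: declared NOT NULL → not nullable.
- version: no NOT NULL constraint applies → nullable.
- interval: no NOT NULL constraint applies → nullable.
- calibration_id: UNIQUE does not imply NOT NULL → nullable.

message, lat, version, interval, calibration_id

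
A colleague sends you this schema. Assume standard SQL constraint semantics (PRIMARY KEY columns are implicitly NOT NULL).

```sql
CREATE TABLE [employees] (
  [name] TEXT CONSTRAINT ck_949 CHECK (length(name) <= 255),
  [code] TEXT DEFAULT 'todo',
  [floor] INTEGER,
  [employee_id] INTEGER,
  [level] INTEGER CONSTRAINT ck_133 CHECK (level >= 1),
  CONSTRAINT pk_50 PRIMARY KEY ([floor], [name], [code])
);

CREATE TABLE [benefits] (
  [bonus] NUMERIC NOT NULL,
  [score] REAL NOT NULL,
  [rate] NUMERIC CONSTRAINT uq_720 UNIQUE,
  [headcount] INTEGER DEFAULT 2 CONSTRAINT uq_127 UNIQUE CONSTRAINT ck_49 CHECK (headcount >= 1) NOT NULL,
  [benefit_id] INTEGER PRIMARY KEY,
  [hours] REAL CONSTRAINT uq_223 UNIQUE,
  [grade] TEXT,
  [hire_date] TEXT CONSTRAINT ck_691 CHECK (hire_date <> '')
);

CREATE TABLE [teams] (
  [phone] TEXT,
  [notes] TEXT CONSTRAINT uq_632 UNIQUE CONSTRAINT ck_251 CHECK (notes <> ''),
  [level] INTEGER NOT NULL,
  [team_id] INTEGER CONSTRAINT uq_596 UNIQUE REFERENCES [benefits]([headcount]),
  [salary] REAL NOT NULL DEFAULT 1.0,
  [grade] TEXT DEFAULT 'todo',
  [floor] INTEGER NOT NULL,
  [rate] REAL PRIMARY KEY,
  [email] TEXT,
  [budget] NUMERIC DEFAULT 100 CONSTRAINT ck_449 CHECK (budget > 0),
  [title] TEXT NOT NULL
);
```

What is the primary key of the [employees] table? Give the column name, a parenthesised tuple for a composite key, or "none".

(floor, name, code)

A table-level PRIMARY KEY clause names 3 columns: floor, name, code.
This is a composite key — the combination is unique, not each column individually.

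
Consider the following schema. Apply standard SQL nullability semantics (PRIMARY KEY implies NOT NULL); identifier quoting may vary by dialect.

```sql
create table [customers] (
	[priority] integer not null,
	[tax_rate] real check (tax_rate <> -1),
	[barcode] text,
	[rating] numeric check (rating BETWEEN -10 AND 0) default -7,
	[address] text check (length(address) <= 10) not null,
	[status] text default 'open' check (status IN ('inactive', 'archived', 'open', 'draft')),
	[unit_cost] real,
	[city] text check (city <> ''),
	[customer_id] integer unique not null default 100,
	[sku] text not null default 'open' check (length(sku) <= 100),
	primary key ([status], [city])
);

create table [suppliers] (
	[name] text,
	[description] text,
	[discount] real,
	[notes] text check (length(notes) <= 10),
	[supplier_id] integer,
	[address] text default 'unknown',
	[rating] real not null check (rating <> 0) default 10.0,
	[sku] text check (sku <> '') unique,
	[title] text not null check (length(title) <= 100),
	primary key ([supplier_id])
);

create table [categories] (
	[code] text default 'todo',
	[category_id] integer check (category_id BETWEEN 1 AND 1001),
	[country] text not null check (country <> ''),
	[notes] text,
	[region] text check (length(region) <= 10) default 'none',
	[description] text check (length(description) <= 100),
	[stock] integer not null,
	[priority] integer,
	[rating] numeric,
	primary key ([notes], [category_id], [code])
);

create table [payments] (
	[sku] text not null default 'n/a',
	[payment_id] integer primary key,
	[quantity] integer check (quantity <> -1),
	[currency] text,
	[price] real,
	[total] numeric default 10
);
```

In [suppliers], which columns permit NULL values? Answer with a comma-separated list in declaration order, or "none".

name, description, discount, notes, address, sku

- name: no NOT NULL constraint applies → nullable.
- description: no NOT NULL constraint applies → nullable.
- discount: no NOT NULL constraint applies → nullable.
- notes: CHECK does not forbid NULL (a CHECK constraint passes when its expression is NULL) → nullable.
- supplier_id: part of the PRIMARY KEY, which implies NOT NULL → not nullable.
- address: DEFAULT only fills an omitted column; an explicit NULL is still allowed → nullable.
- rating: declared NOT NULL → not nullable.
- sku: CHECK does not forbid NULL (a CHECK constraint passes when its expression is NULL) → nullable.
- title: declared NOT NULL → not nullable.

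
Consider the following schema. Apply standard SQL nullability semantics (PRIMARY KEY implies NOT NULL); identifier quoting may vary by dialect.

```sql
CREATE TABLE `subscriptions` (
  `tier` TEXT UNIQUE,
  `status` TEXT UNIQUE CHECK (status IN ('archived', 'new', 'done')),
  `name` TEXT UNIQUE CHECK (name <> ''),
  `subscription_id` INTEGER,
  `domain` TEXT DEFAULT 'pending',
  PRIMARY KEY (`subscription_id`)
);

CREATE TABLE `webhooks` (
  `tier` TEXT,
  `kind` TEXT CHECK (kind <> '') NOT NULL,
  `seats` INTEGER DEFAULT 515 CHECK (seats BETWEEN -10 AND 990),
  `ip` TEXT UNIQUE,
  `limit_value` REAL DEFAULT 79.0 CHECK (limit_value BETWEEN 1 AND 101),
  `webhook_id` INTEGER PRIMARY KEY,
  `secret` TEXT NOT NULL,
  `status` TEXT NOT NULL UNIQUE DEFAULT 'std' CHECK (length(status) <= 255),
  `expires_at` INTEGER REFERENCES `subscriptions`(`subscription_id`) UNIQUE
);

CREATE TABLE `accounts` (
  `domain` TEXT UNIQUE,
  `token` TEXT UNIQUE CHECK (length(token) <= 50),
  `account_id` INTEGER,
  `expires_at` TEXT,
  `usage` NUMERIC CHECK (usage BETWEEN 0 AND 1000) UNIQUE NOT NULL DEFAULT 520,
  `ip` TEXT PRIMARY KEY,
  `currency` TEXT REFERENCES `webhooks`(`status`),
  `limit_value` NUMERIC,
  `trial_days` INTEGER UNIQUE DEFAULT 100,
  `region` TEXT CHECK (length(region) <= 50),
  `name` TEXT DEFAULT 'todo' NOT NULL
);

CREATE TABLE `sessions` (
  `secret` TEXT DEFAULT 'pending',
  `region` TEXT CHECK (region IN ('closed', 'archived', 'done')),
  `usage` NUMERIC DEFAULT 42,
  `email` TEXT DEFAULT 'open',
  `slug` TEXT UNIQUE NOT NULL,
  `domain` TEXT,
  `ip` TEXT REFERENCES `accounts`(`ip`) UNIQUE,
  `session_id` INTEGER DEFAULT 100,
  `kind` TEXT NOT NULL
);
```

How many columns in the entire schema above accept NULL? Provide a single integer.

subscriptions: 4 nullable (tier, status, name, domain — PK (subscription_id) and explicit NOT NULL columns excluded).
webhooks: 5 nullable (tier, seats, ip, limit_value, expires_at — PK (webhook_id) and explicit NOT NULL columns excluded).
accounts: 8 nullable (domain, token, account_id, expires_at, currency, limit_value, trial_days, region — PK (ip) and explicit NOT NULL columns excluded).
sessions: 7 nullable (secret, region, usage, email, domain, ip, session_id — PK none and explicit NOT NULL columns excluded).
Total: 4 + 5 + 8 + 7 = 24.

24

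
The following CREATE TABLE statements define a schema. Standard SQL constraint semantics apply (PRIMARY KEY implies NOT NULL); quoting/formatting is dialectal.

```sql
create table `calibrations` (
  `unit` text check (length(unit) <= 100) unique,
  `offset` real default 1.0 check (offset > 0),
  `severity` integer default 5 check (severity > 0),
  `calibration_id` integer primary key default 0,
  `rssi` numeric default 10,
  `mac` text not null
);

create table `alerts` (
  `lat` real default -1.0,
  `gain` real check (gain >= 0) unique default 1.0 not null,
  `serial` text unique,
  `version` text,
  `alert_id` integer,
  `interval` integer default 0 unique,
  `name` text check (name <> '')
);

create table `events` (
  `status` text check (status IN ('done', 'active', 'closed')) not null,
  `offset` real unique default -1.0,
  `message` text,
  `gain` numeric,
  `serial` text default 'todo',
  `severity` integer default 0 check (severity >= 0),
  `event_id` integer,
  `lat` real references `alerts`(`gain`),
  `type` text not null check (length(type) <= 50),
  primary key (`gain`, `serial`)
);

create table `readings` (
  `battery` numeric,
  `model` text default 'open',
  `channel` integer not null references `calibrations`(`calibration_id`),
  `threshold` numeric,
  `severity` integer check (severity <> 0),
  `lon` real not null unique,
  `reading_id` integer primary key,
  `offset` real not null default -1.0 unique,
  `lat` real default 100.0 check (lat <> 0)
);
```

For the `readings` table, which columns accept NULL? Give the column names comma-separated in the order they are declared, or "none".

- battery: no NOT NULL constraint applies → nullable.
- model: DEFAULT only fills an omitted column; an explicit NULL is still allowed → nullable.
- channel: declared NOT NULL → not nullable.
- threshold: no NOT NULL constraint applies → nullable.
- severity: CHECK does not forbid NULL (a CHECK constraint passes when its expression is NULL) → nullable.
- lon: declared NOT NULL → not nullable.
- reading_id: part of the PRIMARY KEY, which implies NOT NULL → not nullable.
- offset: declared NOT NULL → not nullable.
- lat: CHECK does not forbid NULL (a CHECK constraint passes when its expression is NULL) → nullable.

battery, model, threshold, severity, lat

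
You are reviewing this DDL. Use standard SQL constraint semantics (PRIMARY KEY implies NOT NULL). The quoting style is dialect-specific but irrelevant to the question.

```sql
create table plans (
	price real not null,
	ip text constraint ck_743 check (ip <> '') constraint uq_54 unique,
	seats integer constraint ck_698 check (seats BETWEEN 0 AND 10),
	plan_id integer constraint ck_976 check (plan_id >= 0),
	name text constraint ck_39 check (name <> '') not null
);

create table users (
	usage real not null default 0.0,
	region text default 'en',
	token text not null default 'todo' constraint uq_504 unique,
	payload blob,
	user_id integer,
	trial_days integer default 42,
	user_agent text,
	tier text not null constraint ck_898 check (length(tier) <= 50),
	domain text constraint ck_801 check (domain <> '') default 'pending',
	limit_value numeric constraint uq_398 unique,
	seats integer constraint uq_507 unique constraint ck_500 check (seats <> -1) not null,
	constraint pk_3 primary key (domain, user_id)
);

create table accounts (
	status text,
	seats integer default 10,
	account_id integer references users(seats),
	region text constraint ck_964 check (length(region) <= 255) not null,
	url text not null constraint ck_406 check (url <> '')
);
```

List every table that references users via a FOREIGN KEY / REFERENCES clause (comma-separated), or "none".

accounts

- accounts.account_id references users(seats).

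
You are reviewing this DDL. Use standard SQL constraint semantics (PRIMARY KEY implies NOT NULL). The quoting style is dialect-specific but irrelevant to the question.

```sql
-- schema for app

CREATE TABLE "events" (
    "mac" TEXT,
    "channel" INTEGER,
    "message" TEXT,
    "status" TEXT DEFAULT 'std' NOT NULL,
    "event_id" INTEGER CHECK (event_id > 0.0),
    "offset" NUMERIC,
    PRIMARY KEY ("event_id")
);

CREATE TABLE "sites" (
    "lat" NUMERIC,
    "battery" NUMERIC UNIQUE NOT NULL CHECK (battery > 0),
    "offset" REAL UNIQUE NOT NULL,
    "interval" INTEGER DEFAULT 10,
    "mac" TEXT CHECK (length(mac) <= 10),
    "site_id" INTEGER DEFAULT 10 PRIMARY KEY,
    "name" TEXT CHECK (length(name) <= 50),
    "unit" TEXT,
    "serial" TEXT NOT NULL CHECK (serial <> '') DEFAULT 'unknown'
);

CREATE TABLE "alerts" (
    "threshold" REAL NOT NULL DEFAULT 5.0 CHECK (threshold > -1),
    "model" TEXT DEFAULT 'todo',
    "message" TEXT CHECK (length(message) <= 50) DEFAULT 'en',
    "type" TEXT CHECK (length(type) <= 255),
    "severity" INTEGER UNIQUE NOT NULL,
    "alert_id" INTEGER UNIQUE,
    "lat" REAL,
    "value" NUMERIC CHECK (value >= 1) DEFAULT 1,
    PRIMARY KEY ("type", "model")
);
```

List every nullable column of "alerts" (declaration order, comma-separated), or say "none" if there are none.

- threshold: declared NOT NULL → not nullable.
- model: part of the PRIMARY KEY, which implies NOT NULL → not nullable.
- message: CHECK does not forbid NULL (a CHECK constraint passes when its expression is NULL) → nullable.
- type: part of the PRIMARY KEY, which implies NOT NULL → not nullable.
- severity: declared NOT NULL → not nullable.
- alert_id: UNIQUE does not imply NOT NULL → nullable.
- lat: no NOT NULL constraint applies → nullable.
- value: CHECK does not forbid NULL (a CHECK constraint passes when its expression is NULL) → nullable.

message, alert_id, lat, value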